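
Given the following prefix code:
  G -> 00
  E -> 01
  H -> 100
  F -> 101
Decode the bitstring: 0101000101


Decoding step by step:
Bits 01 -> E
Bits 01 -> E
Bits 00 -> G
Bits 01 -> E
Bits 01 -> E


Decoded message: EEGEE


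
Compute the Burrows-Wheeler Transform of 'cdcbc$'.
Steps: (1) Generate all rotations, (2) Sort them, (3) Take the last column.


Rotations (sorted):
  0: $cdcbc -> last char: c
  1: bc$cdc -> last char: c
  2: c$cdcb -> last char: b
  3: cbc$cd -> last char: d
  4: cdcbc$ -> last char: $
  5: dcbc$c -> last char: c


BWT = ccbd$c


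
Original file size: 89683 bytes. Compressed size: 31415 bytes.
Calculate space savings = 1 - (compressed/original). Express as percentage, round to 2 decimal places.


ratio = compressed/original = 31415/89683 = 0.350289
savings = 1 - ratio = 1 - 0.350289 = 0.649711
as a percentage: 0.649711 * 100 = 64.97%

Space savings = 1 - 31415/89683 = 64.97%


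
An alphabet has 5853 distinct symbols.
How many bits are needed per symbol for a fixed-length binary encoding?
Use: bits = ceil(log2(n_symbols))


log2(5853) = 12.515
Bracket: 2^12 = 4096 < 5853 <= 2^13 = 8192
So ceil(log2(5853)) = 13

bits = ceil(log2(5853)) = ceil(12.515) = 13 bits


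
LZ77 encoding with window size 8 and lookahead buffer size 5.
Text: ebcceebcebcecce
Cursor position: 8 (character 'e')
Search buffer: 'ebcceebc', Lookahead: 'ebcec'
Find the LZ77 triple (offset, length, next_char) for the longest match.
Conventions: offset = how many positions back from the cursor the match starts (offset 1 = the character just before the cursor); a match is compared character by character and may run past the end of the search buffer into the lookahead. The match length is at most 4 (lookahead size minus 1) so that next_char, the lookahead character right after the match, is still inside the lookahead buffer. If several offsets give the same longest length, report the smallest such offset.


Try each offset into the search buffer:
  offset=1 (pos 7, char 'c'): match length 0
  offset=2 (pos 6, char 'b'): match length 0
  offset=3 (pos 5, char 'e'): match length 4
  offset=4 (pos 4, char 'e'): match length 1
  offset=5 (pos 3, char 'c'): match length 0
  offset=6 (pos 2, char 'c'): match length 0
  offset=7 (pos 1, char 'b'): match length 0
  offset=8 (pos 0, char 'e'): match length 3
Longest match has length 4 at offset 3.
next_char = character at position 8 + 4 = 12 -> 'c'

Best match: offset=3, length=4 (matching 'ebce' starting at position 5)
LZ77 triple: (3, 4, 'c')


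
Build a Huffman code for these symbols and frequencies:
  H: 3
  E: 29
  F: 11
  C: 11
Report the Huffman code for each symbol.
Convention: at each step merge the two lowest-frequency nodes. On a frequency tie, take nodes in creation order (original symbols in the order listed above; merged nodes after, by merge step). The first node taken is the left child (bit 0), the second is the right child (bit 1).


Huffman tree construction:
Step 1: Merge H(3) + F(11) = 14
Step 2: Merge C(11) + (H+F)(14) = 25
Step 3: Merge (C+(H+F))(25) + E(29) = 54
Read each symbol's code off the tree from the root (left child = 0, right child = 1).

Codes:
  H: 010 (length 3)
  E: 1 (length 1)
  F: 011 (length 3)
  C: 00 (length 2)
Average code length: 93/54 = 1.7222 bits/symbol


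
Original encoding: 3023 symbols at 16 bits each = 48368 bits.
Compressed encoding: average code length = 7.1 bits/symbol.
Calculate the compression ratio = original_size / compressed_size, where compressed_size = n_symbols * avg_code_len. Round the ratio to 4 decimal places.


original_size = n_symbols * orig_bits = 3023 * 16 = 48368 bits
compressed_size = n_symbols * avg_code_len = 3023 * 7.1 = 21463.3 bits
ratio = original_size / compressed_size = 48368 / 21463.3 = 2.2535

Compression ratio = 2.2535


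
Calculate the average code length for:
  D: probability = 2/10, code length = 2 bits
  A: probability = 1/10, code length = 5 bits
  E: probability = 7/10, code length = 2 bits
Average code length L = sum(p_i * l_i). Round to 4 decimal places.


Weighted contributions p_i * l_i:
  D: (2/10) * 2 = 4/10
  A: (1/10) * 5 = 5/10
  E: (7/10) * 2 = 14/10
Sum = (4 + 5 + 14)/10 = 23/10

L = 23/10 = 2.3000 bits/symbol


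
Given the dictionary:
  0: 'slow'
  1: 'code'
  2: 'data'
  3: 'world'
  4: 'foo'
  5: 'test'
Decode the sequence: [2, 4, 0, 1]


Look up each index in the dictionary:
  2 -> 'data'
  4 -> 'foo'
  0 -> 'slow'
  1 -> 'code'

Decoded: "data foo slow code"


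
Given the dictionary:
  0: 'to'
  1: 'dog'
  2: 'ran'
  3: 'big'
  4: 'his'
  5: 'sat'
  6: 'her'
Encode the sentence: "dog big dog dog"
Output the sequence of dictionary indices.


Look up each word in the dictionary:
  'dog' -> 1
  'big' -> 3
  'dog' -> 1
  'dog' -> 1

Encoded: [1, 3, 1, 1]


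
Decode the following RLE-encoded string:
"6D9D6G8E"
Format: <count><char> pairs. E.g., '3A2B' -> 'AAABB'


Expanding each <count><char> pair:
  6D -> 'DDDDDD'
  9D -> 'DDDDDDDDD'
  6G -> 'GGGGGG'
  8E -> 'EEEEEEEE'

Decoded = DDDDDDDDDDDDDDDGGGGGGEEEEEEEE


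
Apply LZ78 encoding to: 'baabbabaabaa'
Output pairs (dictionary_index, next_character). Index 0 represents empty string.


LZ78 encoding steps:
Dictionary: {0: ''}
Step 1: w='' (idx 0), next='b' -> output (0, 'b'), add 'b' as idx 1
Step 2: w='' (idx 0), next='a' -> output (0, 'a'), add 'a' as idx 2
Step 3: w='a' (idx 2), next='b' -> output (2, 'b'), add 'ab' as idx 3
Step 4: w='b' (idx 1), next='a' -> output (1, 'a'), add 'ba' as idx 4
Step 5: w='ba' (idx 4), next='a' -> output (4, 'a'), add 'baa' as idx 5
Step 6: w='baa' (idx 5), end of input -> output (5, '')


Encoded: [(0, 'b'), (0, 'a'), (2, 'b'), (1, 'a'), (4, 'a'), (5, '')]


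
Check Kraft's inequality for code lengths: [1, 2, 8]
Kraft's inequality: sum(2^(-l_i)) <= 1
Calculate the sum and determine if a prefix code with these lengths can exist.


Sum = 2^(-1) + 2^(-2) + 2^(-8)
    = 0.5 + 0.25 + 0.00390625
    = 193/256 = 0.75390625
Since 0.75390625 <= 1, Kraft's inequality IS satisfied.
A prefix code with these lengths CAN exist.

Kraft sum = 0.75390625. Satisfied.


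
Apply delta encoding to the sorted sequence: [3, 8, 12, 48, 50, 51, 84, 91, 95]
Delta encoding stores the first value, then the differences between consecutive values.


First value: 3
Deltas:
  8 - 3 = 5
  12 - 8 = 4
  48 - 12 = 36
  50 - 48 = 2
  51 - 50 = 1
  84 - 51 = 33
  91 - 84 = 7
  95 - 91 = 4


Delta encoded: [3, 5, 4, 36, 2, 1, 33, 7, 4]


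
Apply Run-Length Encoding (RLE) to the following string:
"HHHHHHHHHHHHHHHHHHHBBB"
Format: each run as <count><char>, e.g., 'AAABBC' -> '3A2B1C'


Scanning runs left to right:
  i=0: run of 'H' x 19 -> '19H'
  i=19: run of 'B' x 3 -> '3B'

RLE = 19H3B


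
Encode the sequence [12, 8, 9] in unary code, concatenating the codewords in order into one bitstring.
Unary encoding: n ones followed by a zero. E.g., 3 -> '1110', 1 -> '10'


Encode each number as n ones followed by a terminating 0:
  12 -> 1111111111110 (13 bits)
  8 -> 111111110 (9 bits)
  9 -> 1111111110 (10 bits)
Total length = 13 + 9 + 10 = 32 bits.

Unary([12, 8, 9]) = 11111111111101111111101111111110 (32 bits)


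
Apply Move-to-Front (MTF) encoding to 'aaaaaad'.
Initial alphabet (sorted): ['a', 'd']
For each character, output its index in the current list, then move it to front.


MTF encoding:
'a': index 0 in ['a', 'd'] -> ['a', 'd']
'a': index 0 in ['a', 'd'] -> ['a', 'd']
'a': index 0 in ['a', 'd'] -> ['a', 'd']
'a': index 0 in ['a', 'd'] -> ['a', 'd']
'a': index 0 in ['a', 'd'] -> ['a', 'd']
'a': index 0 in ['a', 'd'] -> ['a', 'd']
'd': index 1 in ['a', 'd'] -> ['d', 'a']


Output: [0, 0, 0, 0, 0, 0, 1]


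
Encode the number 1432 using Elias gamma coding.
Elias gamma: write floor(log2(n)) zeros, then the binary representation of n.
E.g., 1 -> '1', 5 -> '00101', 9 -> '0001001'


num_bits = floor(log2(1432)) + 1 = 11
leading_zeros = num_bits - 1 = 10
binary(1432) = 10110011000

Elias gamma(1432) = '0000000000' + '10110011000' = 000000000010110011000 (21 bits)


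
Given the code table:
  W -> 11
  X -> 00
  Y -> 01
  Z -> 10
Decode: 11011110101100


Decoding:
11 -> W
01 -> Y
11 -> W
10 -> Z
10 -> Z
11 -> W
00 -> X


Result: WYWZZWX


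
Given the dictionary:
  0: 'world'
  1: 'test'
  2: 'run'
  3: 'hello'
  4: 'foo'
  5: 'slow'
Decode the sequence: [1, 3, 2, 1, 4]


Look up each index in the dictionary:
  1 -> 'test'
  3 -> 'hello'
  2 -> 'run'
  1 -> 'test'
  4 -> 'foo'

Decoded: "test hello run test foo"


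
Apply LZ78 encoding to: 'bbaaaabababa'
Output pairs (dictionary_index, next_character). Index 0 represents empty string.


LZ78 encoding steps:
Dictionary: {0: ''}
Step 1: w='' (idx 0), next='b' -> output (0, 'b'), add 'b' as idx 1
Step 2: w='b' (idx 1), next='a' -> output (1, 'a'), add 'ba' as idx 2
Step 3: w='' (idx 0), next='a' -> output (0, 'a'), add 'a' as idx 3
Step 4: w='a' (idx 3), next='a' -> output (3, 'a'), add 'aa' as idx 4
Step 5: w='ba' (idx 2), next='b' -> output (2, 'b'), add 'bab' as idx 5
Step 6: w='a' (idx 3), next='b' -> output (3, 'b'), add 'ab' as idx 6
Step 7: w='a' (idx 3), end of input -> output (3, '')


Encoded: [(0, 'b'), (1, 'a'), (0, 'a'), (3, 'a'), (2, 'b'), (3, 'b'), (3, '')]


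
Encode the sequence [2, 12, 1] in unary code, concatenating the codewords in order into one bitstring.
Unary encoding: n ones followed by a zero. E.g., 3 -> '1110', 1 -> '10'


Encode each number as n ones followed by a terminating 0:
  2 -> 110 (3 bits)
  12 -> 1111111111110 (13 bits)
  1 -> 10 (2 bits)
Total length = 3 + 13 + 2 = 18 bits.

Unary([2, 12, 1]) = 110111111111111010 (18 bits)


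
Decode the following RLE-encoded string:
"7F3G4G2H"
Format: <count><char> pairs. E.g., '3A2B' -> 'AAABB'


Expanding each <count><char> pair:
  7F -> 'FFFFFFF'
  3G -> 'GGG'
  4G -> 'GGGG'
  2H -> 'HH'

Decoded = FFFFFFFGGGGGGGHH


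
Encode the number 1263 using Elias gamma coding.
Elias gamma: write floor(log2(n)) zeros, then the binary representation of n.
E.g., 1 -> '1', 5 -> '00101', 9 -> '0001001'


num_bits = floor(log2(1263)) + 1 = 11
leading_zeros = num_bits - 1 = 10
binary(1263) = 10011101111

Elias gamma(1263) = '0000000000' + '10011101111' = 000000000010011101111 (21 bits)


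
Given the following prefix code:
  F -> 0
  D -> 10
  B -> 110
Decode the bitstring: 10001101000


Decoding step by step:
Bits 10 -> D
Bits 0 -> F
Bits 0 -> F
Bits 110 -> B
Bits 10 -> D
Bits 0 -> F
Bits 0 -> F


Decoded message: DFFBDFF


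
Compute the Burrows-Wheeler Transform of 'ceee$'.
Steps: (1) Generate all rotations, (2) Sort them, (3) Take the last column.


Rotations (sorted):
  0: $ceee -> last char: e
  1: ceee$ -> last char: $
  2: e$cee -> last char: e
  3: ee$ce -> last char: e
  4: eee$c -> last char: c


BWT = e$eec


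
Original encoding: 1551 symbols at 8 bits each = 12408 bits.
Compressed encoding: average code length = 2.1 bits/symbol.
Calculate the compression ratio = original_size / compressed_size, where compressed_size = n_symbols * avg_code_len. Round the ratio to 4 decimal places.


original_size = n_symbols * orig_bits = 1551 * 8 = 12408 bits
compressed_size = n_symbols * avg_code_len = 1551 * 2.1 = 3257.1 bits
ratio = original_size / compressed_size = 12408 / 3257.1 = 3.8095

Compression ratio = 3.8095


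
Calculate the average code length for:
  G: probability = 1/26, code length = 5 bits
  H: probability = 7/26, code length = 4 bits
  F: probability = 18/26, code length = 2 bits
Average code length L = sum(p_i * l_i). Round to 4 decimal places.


Weighted contributions p_i * l_i:
  G: (1/26) * 5 = 5/26
  H: (7/26) * 4 = 28/26
  F: (18/26) * 2 = 36/26
Sum = (5 + 28 + 36)/26 = 69/26

L = 69/26 = 2.6538 bits/symbol


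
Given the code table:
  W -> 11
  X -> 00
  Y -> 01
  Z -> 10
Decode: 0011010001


Decoding:
00 -> X
11 -> W
01 -> Y
00 -> X
01 -> Y


Result: XWYXY


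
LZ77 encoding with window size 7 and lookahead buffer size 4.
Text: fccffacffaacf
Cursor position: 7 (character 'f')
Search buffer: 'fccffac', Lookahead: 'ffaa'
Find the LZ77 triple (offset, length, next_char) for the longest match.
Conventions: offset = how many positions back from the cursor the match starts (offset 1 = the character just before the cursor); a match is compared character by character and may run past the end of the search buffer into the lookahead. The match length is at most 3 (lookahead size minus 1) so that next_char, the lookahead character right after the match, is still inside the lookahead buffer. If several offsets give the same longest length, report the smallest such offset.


Try each offset into the search buffer:
  offset=1 (pos 6, char 'c'): match length 0
  offset=2 (pos 5, char 'a'): match length 0
  offset=3 (pos 4, char 'f'): match length 1
  offset=4 (pos 3, char 'f'): match length 3
  offset=5 (pos 2, char 'c'): match length 0
  offset=6 (pos 1, char 'c'): match length 0
  offset=7 (pos 0, char 'f'): match length 1
Longest match has length 3 at offset 4.
next_char = character at position 7 + 3 = 10 -> 'a'

Best match: offset=4, length=3 (matching 'ffa' starting at position 3)
LZ77 triple: (4, 3, 'a')


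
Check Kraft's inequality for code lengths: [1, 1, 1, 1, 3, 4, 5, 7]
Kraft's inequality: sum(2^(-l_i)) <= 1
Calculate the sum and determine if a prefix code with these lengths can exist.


Sum = 2^(-1) + 2^(-1) + 2^(-1) + 2^(-1) + 2^(-3) + 2^(-4) + 2^(-5) + 2^(-7)
    = 0.5 + 0.5 + 0.5 + 0.5 + 0.125 + 0.0625 + 0.03125 + 0.0078125
    = 285/128 = 2.2265625
Since 2.2265625 > 1, Kraft's inequality is NOT satisfied.
A prefix code with these lengths CANNOT exist.

Kraft sum = 2.2265625. Not satisfied.


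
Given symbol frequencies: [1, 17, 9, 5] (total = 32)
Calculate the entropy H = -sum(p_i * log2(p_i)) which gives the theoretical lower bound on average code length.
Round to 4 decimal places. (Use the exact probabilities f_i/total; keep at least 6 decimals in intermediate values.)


Per-symbol terms -p_i * log2(p_i) with p_i = f_i/32:
  p = 1/32 = 0.031250: log2(p) = -5.000000, -p*log2(p) = 0.156250
  p = 17/32 = 0.531250: log2(p) = -0.912537, -p*log2(p) = 0.484785
  p = 9/32 = 0.281250: log2(p) = -1.830075, -p*log2(p) = 0.514709
  p = 5/32 = 0.156250: log2(p) = -2.678072, -p*log2(p) = 0.418449
H = 0.156250 + 0.484785 + 0.514709 + 0.418449 = 1.574193

H = 1.5742 bits/symbol


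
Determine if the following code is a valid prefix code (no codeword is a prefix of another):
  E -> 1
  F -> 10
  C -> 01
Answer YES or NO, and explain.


Checking each pair (does one codeword prefix another?):
  E='1' vs F='10': prefix -- VIOLATION

NO -- this is NOT a valid prefix code. E (1) is a prefix of F (10).


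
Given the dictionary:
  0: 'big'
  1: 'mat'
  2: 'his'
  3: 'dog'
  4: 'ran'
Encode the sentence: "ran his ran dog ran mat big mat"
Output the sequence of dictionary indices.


Look up each word in the dictionary:
  'ran' -> 4
  'his' -> 2
  'ran' -> 4
  'dog' -> 3
  'ran' -> 4
  'mat' -> 1
  'big' -> 0
  'mat' -> 1

Encoded: [4, 2, 4, 3, 4, 1, 0, 1]


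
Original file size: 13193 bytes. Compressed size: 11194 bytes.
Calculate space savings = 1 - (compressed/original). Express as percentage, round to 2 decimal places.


ratio = compressed/original = 11194/13193 = 0.84848
savings = 1 - ratio = 1 - 0.84848 = 0.15152
as a percentage: 0.15152 * 100 = 15.15%

Space savings = 1 - 11194/13193 = 15.15%


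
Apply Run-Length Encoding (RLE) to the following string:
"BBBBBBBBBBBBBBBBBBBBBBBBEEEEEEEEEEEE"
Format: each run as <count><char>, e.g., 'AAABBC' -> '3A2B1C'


Scanning runs left to right:
  i=0: run of 'B' x 24 -> '24B'
  i=24: run of 'E' x 12 -> '12E'

RLE = 24B12E


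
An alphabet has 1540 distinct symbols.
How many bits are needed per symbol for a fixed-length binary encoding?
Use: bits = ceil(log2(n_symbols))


log2(1540) = 10.5887
Bracket: 2^10 = 1024 < 1540 <= 2^11 = 2048
So ceil(log2(1540)) = 11

bits = ceil(log2(1540)) = ceil(10.5887) = 11 bits


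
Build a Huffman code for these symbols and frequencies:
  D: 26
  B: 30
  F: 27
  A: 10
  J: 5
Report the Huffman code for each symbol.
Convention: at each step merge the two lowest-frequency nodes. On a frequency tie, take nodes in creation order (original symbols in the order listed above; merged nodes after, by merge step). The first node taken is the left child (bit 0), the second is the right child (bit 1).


Huffman tree construction:
Step 1: Merge J(5) + A(10) = 15
Step 2: Merge (J+A)(15) + D(26) = 41
Step 3: Merge F(27) + B(30) = 57
Step 4: Merge ((J+A)+D)(41) + (F+B)(57) = 98
Read each symbol's code off the tree from the root (left child = 0, right child = 1).

Codes:
  D: 01 (length 2)
  B: 11 (length 2)
  F: 10 (length 2)
  A: 001 (length 3)
  J: 000 (length 3)
Average code length: 211/98 = 2.1531 bits/symbol


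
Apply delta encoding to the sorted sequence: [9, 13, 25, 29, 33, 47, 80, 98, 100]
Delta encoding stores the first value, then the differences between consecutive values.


First value: 9
Deltas:
  13 - 9 = 4
  25 - 13 = 12
  29 - 25 = 4
  33 - 29 = 4
  47 - 33 = 14
  80 - 47 = 33
  98 - 80 = 18
  100 - 98 = 2


Delta encoded: [9, 4, 12, 4, 4, 14, 33, 18, 2]


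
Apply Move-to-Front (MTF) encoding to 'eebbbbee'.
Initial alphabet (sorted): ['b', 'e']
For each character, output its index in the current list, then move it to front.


MTF encoding:
'e': index 1 in ['b', 'e'] -> ['e', 'b']
'e': index 0 in ['e', 'b'] -> ['e', 'b']
'b': index 1 in ['e', 'b'] -> ['b', 'e']
'b': index 0 in ['b', 'e'] -> ['b', 'e']
'b': index 0 in ['b', 'e'] -> ['b', 'e']
'b': index 0 in ['b', 'e'] -> ['b', 'e']
'e': index 1 in ['b', 'e'] -> ['e', 'b']
'e': index 0 in ['e', 'b'] -> ['e', 'b']


Output: [1, 0, 1, 0, 0, 0, 1, 0]


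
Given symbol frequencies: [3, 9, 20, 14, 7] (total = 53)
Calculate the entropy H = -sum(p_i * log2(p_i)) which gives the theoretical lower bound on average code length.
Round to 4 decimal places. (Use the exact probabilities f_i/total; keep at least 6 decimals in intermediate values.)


Per-symbol terms -p_i * log2(p_i) with p_i = f_i/53:
  p = 3/53 = 0.056604: log2(p) = -4.142958, -p*log2(p) = 0.234507
  p = 9/53 = 0.169811: log2(p) = -2.557995, -p*log2(p) = 0.434377
  p = 20/53 = 0.377358: log2(p) = -1.405992, -p*log2(p) = 0.530563
  p = 14/53 = 0.264151: log2(p) = -1.920566, -p*log2(p) = 0.507319
  p = 7/53 = 0.132075: log2(p) = -2.920566, -p*log2(p) = 0.385735
H = 0.234507 + 0.434377 + 0.530563 + 0.507319 + 0.385735 = 2.092501

H = 2.0925 bits/symbol


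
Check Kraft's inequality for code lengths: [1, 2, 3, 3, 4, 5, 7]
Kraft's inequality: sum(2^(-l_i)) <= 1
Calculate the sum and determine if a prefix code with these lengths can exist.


Sum = 2^(-1) + 2^(-2) + 2^(-3) + 2^(-3) + 2^(-4) + 2^(-5) + 2^(-7)
    = 0.5 + 0.25 + 0.125 + 0.125 + 0.0625 + 0.03125 + 0.0078125
    = 141/128 = 1.1015625
Since 1.1015625 > 1, Kraft's inequality is NOT satisfied.
A prefix code with these lengths CANNOT exist.

Kraft sum = 1.1015625. Not satisfied.


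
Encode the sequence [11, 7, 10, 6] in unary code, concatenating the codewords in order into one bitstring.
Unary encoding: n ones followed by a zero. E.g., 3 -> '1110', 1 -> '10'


Encode each number as n ones followed by a terminating 0:
  11 -> 111111111110 (12 bits)
  7 -> 11111110 (8 bits)
  10 -> 11111111110 (11 bits)
  6 -> 1111110 (7 bits)
Total length = 12 + 8 + 11 + 7 = 38 bits.

Unary([11, 7, 10, 6]) = 11111111111011111110111111111101111110 (38 bits)


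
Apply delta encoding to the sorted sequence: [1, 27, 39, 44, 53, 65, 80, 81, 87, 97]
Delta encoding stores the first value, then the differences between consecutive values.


First value: 1
Deltas:
  27 - 1 = 26
  39 - 27 = 12
  44 - 39 = 5
  53 - 44 = 9
  65 - 53 = 12
  80 - 65 = 15
  81 - 80 = 1
  87 - 81 = 6
  97 - 87 = 10


Delta encoded: [1, 26, 12, 5, 9, 12, 15, 1, 6, 10]


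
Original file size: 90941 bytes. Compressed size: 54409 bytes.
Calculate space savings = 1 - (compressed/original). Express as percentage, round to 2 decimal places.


ratio = compressed/original = 54409/90941 = 0.598289
savings = 1 - ratio = 1 - 0.598289 = 0.401711
as a percentage: 0.401711 * 100 = 40.17%

Space savings = 1 - 54409/90941 = 40.17%


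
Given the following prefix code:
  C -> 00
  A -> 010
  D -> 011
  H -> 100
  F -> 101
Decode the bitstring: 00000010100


Decoding step by step:
Bits 00 -> C
Bits 00 -> C
Bits 00 -> C
Bits 101 -> F
Bits 00 -> C


Decoded message: CCCFC


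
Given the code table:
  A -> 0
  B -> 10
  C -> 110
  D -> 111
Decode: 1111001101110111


Decoding:
111 -> D
10 -> B
0 -> A
110 -> C
111 -> D
0 -> A
111 -> D


Result: DBACDAD


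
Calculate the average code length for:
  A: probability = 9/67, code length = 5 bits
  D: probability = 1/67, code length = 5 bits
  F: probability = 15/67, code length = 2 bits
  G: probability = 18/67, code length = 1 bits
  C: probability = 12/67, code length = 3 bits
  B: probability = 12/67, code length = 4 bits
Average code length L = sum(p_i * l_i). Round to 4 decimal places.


Weighted contributions p_i * l_i:
  A: (9/67) * 5 = 45/67
  D: (1/67) * 5 = 5/67
  F: (15/67) * 2 = 30/67
  G: (18/67) * 1 = 18/67
  C: (12/67) * 3 = 36/67
  B: (12/67) * 4 = 48/67
Sum = (45 + 5 + 30 + 18 + 36 + 48)/67 = 182/67

L = 182/67 = 2.7164 bits/symbol


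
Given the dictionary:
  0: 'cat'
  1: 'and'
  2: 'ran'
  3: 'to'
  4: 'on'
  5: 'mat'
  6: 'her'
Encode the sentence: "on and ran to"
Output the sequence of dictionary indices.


Look up each word in the dictionary:
  'on' -> 4
  'and' -> 1
  'ran' -> 2
  'to' -> 3

Encoded: [4, 1, 2, 3]


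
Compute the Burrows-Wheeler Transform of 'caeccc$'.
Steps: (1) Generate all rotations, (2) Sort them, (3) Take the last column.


Rotations (sorted):
  0: $caeccc -> last char: c
  1: aeccc$c -> last char: c
  2: c$caecc -> last char: c
  3: caeccc$ -> last char: $
  4: cc$caec -> last char: c
  5: ccc$cae -> last char: e
  6: eccc$ca -> last char: a


BWT = ccc$cea


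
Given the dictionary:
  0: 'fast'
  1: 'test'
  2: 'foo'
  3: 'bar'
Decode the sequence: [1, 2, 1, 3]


Look up each index in the dictionary:
  1 -> 'test'
  2 -> 'foo'
  1 -> 'test'
  3 -> 'bar'

Decoded: "test foo test bar"


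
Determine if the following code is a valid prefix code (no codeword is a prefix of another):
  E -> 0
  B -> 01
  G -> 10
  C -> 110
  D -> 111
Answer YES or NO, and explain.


Checking each pair (does one codeword prefix another?):
  E='0' vs B='01': prefix -- VIOLATION

NO -- this is NOT a valid prefix code. E (0) is a prefix of B (01).


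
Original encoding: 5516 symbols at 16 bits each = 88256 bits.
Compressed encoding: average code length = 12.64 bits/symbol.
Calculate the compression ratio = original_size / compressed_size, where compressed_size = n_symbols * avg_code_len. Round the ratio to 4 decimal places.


original_size = n_symbols * orig_bits = 5516 * 16 = 88256 bits
compressed_size = n_symbols * avg_code_len = 5516 * 12.64 = 69722.24 bits
ratio = original_size / compressed_size = 88256 / 69722.24 = 1.2658

Compression ratio = 1.2658


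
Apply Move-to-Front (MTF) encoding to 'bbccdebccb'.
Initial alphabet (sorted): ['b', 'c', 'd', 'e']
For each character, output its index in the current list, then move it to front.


MTF encoding:
'b': index 0 in ['b', 'c', 'd', 'e'] -> ['b', 'c', 'd', 'e']
'b': index 0 in ['b', 'c', 'd', 'e'] -> ['b', 'c', 'd', 'e']
'c': index 1 in ['b', 'c', 'd', 'e'] -> ['c', 'b', 'd', 'e']
'c': index 0 in ['c', 'b', 'd', 'e'] -> ['c', 'b', 'd', 'e']
'd': index 2 in ['c', 'b', 'd', 'e'] -> ['d', 'c', 'b', 'e']
'e': index 3 in ['d', 'c', 'b', 'e'] -> ['e', 'd', 'c', 'b']
'b': index 3 in ['e', 'd', 'c', 'b'] -> ['b', 'e', 'd', 'c']
'c': index 3 in ['b', 'e', 'd', 'c'] -> ['c', 'b', 'e', 'd']
'c': index 0 in ['c', 'b', 'e', 'd'] -> ['c', 'b', 'e', 'd']
'b': index 1 in ['c', 'b', 'e', 'd'] -> ['b', 'c', 'e', 'd']


Output: [0, 0, 1, 0, 2, 3, 3, 3, 0, 1]


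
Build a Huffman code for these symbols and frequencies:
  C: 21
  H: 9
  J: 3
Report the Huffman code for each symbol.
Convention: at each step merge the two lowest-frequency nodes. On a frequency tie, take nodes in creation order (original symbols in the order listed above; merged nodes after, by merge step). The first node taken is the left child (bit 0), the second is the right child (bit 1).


Huffman tree construction:
Step 1: Merge J(3) + H(9) = 12
Step 2: Merge (J+H)(12) + C(21) = 33
Read each symbol's code off the tree from the root (left child = 0, right child = 1).

Codes:
  C: 1 (length 1)
  H: 01 (length 2)
  J: 00 (length 2)
Average code length: 45/33 = 1.3636 bits/symbol


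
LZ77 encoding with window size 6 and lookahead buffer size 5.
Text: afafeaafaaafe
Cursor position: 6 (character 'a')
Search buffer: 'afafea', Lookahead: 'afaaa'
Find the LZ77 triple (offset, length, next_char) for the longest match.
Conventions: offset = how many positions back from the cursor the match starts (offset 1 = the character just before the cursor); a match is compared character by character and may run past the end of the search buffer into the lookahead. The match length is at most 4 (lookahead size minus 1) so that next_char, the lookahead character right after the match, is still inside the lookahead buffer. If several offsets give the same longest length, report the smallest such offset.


Try each offset into the search buffer:
  offset=1 (pos 5, char 'a'): match length 1
  offset=2 (pos 4, char 'e'): match length 0
  offset=3 (pos 3, char 'f'): match length 0
  offset=4 (pos 2, char 'a'): match length 2
  offset=5 (pos 1, char 'f'): match length 0
  offset=6 (pos 0, char 'a'): match length 3
Longest match has length 3 at offset 6.
next_char = character at position 6 + 3 = 9 -> 'a'

Best match: offset=6, length=3 (matching 'afa' starting at position 0)
LZ77 triple: (6, 3, 'a')


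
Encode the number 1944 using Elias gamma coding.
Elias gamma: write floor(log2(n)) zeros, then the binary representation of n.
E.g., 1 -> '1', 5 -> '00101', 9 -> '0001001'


num_bits = floor(log2(1944)) + 1 = 11
leading_zeros = num_bits - 1 = 10
binary(1944) = 11110011000

Elias gamma(1944) = '0000000000' + '11110011000' = 000000000011110011000 (21 bits)


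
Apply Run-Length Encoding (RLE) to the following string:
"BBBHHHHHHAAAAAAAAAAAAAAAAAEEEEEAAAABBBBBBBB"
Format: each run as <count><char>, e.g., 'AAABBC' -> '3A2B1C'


Scanning runs left to right:
  i=0: run of 'B' x 3 -> '3B'
  i=3: run of 'H' x 6 -> '6H'
  i=9: run of 'A' x 17 -> '17A'
  i=26: run of 'E' x 5 -> '5E'
  i=31: run of 'A' x 4 -> '4A'
  i=35: run of 'B' x 8 -> '8B'

RLE = 3B6H17A5E4A8B


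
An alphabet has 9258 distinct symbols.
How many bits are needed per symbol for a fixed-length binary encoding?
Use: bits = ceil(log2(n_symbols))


log2(9258) = 13.1765
Bracket: 2^13 = 8192 < 9258 <= 2^14 = 16384
So ceil(log2(9258)) = 14

bits = ceil(log2(9258)) = ceil(13.1765) = 14 bits


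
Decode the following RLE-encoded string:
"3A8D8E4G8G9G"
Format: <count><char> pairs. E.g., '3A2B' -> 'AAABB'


Expanding each <count><char> pair:
  3A -> 'AAA'
  8D -> 'DDDDDDDD'
  8E -> 'EEEEEEEE'
  4G -> 'GGGG'
  8G -> 'GGGGGGGG'
  9G -> 'GGGGGGGGG'

Decoded = AAADDDDDDDDEEEEEEEEGGGGGGGGGGGGGGGGGGGGG


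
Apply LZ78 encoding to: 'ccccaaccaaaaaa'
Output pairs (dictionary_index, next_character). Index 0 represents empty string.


LZ78 encoding steps:
Dictionary: {0: ''}
Step 1: w='' (idx 0), next='c' -> output (0, 'c'), add 'c' as idx 1
Step 2: w='c' (idx 1), next='c' -> output (1, 'c'), add 'cc' as idx 2
Step 3: w='c' (idx 1), next='a' -> output (1, 'a'), add 'ca' as idx 3
Step 4: w='' (idx 0), next='a' -> output (0, 'a'), add 'a' as idx 4
Step 5: w='cc' (idx 2), next='a' -> output (2, 'a'), add 'cca' as idx 5
Step 6: w='a' (idx 4), next='a' -> output (4, 'a'), add 'aa' as idx 6
Step 7: w='aa' (idx 6), next='a' -> output (6, 'a'), add 'aaa' as idx 7


Encoded: [(0, 'c'), (1, 'c'), (1, 'a'), (0, 'a'), (2, 'a'), (4, 'a'), (6, 'a')]


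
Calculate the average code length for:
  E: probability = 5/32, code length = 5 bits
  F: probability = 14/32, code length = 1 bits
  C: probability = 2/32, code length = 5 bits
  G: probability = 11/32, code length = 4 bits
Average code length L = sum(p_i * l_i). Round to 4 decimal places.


Weighted contributions p_i * l_i:
  E: (5/32) * 5 = 25/32
  F: (14/32) * 1 = 14/32
  C: (2/32) * 5 = 10/32
  G: (11/32) * 4 = 44/32
Sum = (25 + 14 + 10 + 44)/32 = 93/32

L = 93/32 = 2.9063 bits/symbol


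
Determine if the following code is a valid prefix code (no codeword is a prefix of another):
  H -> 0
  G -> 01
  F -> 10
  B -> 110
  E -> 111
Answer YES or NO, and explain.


Checking each pair (does one codeword prefix another?):
  H='0' vs G='01': prefix -- VIOLATION

NO -- this is NOT a valid prefix code. H (0) is a prefix of G (01).


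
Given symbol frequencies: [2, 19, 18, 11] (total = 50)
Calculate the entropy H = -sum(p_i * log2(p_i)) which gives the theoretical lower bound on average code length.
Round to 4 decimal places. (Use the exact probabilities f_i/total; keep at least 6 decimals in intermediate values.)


Per-symbol terms -p_i * log2(p_i) with p_i = f_i/50:
  p = 2/50 = 0.040000: log2(p) = -4.643856, -p*log2(p) = 0.185754
  p = 19/50 = 0.380000: log2(p) = -1.395929, -p*log2(p) = 0.530453
  p = 18/50 = 0.360000: log2(p) = -1.473931, -p*log2(p) = 0.530615
  p = 11/50 = 0.220000: log2(p) = -2.184425, -p*log2(p) = 0.480573
H = 0.185754 + 0.530453 + 0.530615 + 0.480573 = 1.727395

H = 1.7274 bits/symbol


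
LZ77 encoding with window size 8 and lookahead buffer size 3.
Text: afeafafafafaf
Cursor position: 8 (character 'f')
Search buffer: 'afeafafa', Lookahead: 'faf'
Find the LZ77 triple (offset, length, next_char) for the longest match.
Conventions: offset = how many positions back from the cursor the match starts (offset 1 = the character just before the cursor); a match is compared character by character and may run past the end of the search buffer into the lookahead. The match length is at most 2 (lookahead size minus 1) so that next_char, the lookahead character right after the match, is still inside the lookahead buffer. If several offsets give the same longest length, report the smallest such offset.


Try each offset into the search buffer:
  offset=1 (pos 7, char 'a'): match length 0
  offset=2 (pos 6, char 'f'): match length 2
  offset=3 (pos 5, char 'a'): match length 0
  offset=4 (pos 4, char 'f'): match length 2
  offset=5 (pos 3, char 'a'): match length 0
  offset=6 (pos 2, char 'e'): match length 0
  offset=7 (pos 1, char 'f'): match length 1
  offset=8 (pos 0, char 'a'): match length 0
Longest match has length 2, found at offsets 2, 4; take the smallest, offset 2.
next_char = character at position 8 + 2 = 10 -> 'f'

Best match: offset=2, length=2 (matching 'fa' starting at position 6)
LZ77 triple: (2, 2, 'f')


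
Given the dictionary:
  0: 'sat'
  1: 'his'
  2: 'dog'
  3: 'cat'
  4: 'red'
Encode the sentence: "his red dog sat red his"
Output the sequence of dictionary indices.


Look up each word in the dictionary:
  'his' -> 1
  'red' -> 4
  'dog' -> 2
  'sat' -> 0
  'red' -> 4
  'his' -> 1

Encoded: [1, 4, 2, 0, 4, 1]


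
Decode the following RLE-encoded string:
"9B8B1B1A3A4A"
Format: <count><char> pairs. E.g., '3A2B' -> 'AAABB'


Expanding each <count><char> pair:
  9B -> 'BBBBBBBBB'
  8B -> 'BBBBBBBB'
  1B -> 'B'
  1A -> 'A'
  3A -> 'AAA'
  4A -> 'AAAA'

Decoded = BBBBBBBBBBBBBBBBBBAAAAAAAA


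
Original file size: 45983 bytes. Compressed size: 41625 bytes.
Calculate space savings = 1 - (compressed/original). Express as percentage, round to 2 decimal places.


ratio = compressed/original = 41625/45983 = 0.905226
savings = 1 - ratio = 1 - 0.905226 = 0.094774
as a percentage: 0.094774 * 100 = 9.48%

Space savings = 1 - 41625/45983 = 9.48%


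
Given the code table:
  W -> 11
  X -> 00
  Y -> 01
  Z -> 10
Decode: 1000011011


Decoding:
10 -> Z
00 -> X
01 -> Y
10 -> Z
11 -> W


Result: ZXYZW


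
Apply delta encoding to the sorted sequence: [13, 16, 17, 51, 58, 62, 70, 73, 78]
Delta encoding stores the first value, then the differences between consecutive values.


First value: 13
Deltas:
  16 - 13 = 3
  17 - 16 = 1
  51 - 17 = 34
  58 - 51 = 7
  62 - 58 = 4
  70 - 62 = 8
  73 - 70 = 3
  78 - 73 = 5


Delta encoded: [13, 3, 1, 34, 7, 4, 8, 3, 5]


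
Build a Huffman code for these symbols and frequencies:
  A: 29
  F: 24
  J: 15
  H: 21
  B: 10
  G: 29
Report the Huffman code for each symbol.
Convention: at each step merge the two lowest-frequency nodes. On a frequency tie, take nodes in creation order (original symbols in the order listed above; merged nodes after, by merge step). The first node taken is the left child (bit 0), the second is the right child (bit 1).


Huffman tree construction:
Step 1: Merge B(10) + J(15) = 25
Step 2: Merge H(21) + F(24) = 45
Step 3: Merge (B+J)(25) + A(29) = 54
Step 4: Merge G(29) + (H+F)(45) = 74
Step 5: Merge ((B+J)+A)(54) + (G+(H+F))(74) = 128
Read each symbol's code off the tree from the root (left child = 0, right child = 1).

Codes:
  A: 01 (length 2)
  F: 111 (length 3)
  J: 001 (length 3)
  H: 110 (length 3)
  B: 000 (length 3)
  G: 10 (length 2)
Average code length: 326/128 = 2.5469 bits/symbol


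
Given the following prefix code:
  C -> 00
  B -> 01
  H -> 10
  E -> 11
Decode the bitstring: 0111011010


Decoding step by step:
Bits 01 -> B
Bits 11 -> E
Bits 01 -> B
Bits 10 -> H
Bits 10 -> H


Decoded message: BEBHH


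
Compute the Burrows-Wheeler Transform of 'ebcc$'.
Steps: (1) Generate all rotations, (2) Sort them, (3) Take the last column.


Rotations (sorted):
  0: $ebcc -> last char: c
  1: bcc$e -> last char: e
  2: c$ebc -> last char: c
  3: cc$eb -> last char: b
  4: ebcc$ -> last char: $


BWT = cecb$


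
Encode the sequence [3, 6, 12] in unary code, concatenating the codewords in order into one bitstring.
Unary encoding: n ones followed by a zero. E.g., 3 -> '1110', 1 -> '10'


Encode each number as n ones followed by a terminating 0:
  3 -> 1110 (4 bits)
  6 -> 1111110 (7 bits)
  12 -> 1111111111110 (13 bits)
Total length = 4 + 7 + 13 = 24 bits.

Unary([3, 6, 12]) = 111011111101111111111110 (24 bits)


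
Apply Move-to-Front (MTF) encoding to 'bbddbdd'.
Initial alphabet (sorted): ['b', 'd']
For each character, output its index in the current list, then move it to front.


MTF encoding:
'b': index 0 in ['b', 'd'] -> ['b', 'd']
'b': index 0 in ['b', 'd'] -> ['b', 'd']
'd': index 1 in ['b', 'd'] -> ['d', 'b']
'd': index 0 in ['d', 'b'] -> ['d', 'b']
'b': index 1 in ['d', 'b'] -> ['b', 'd']
'd': index 1 in ['b', 'd'] -> ['d', 'b']
'd': index 0 in ['d', 'b'] -> ['d', 'b']


Output: [0, 0, 1, 0, 1, 1, 0]


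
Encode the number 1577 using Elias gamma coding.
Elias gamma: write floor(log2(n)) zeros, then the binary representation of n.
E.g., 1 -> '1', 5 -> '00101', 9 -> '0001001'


num_bits = floor(log2(1577)) + 1 = 11
leading_zeros = num_bits - 1 = 10
binary(1577) = 11000101001

Elias gamma(1577) = '0000000000' + '11000101001' = 000000000011000101001 (21 bits)


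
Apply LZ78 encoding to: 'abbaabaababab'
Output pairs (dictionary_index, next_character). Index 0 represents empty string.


LZ78 encoding steps:
Dictionary: {0: ''}
Step 1: w='' (idx 0), next='a' -> output (0, 'a'), add 'a' as idx 1
Step 2: w='' (idx 0), next='b' -> output (0, 'b'), add 'b' as idx 2
Step 3: w='b' (idx 2), next='a' -> output (2, 'a'), add 'ba' as idx 3
Step 4: w='a' (idx 1), next='b' -> output (1, 'b'), add 'ab' as idx 4
Step 5: w='a' (idx 1), next='a' -> output (1, 'a'), add 'aa' as idx 5
Step 6: w='ba' (idx 3), next='b' -> output (3, 'b'), add 'bab' as idx 6
Step 7: w='ab' (idx 4), end of input -> output (4, '')


Encoded: [(0, 'a'), (0, 'b'), (2, 'a'), (1, 'b'), (1, 'a'), (3, 'b'), (4, '')]


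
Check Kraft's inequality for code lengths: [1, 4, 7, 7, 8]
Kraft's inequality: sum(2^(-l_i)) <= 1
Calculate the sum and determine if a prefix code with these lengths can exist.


Sum = 2^(-1) + 2^(-4) + 2^(-7) + 2^(-7) + 2^(-8)
    = 0.5 + 0.0625 + 0.0078125 + 0.0078125 + 0.00390625
    = 149/256 = 0.58203125
Since 0.58203125 <= 1, Kraft's inequality IS satisfied.
A prefix code with these lengths CAN exist.

Kraft sum = 0.58203125. Satisfied.


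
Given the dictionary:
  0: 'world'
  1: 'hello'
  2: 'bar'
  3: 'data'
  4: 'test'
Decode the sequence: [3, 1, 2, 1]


Look up each index in the dictionary:
  3 -> 'data'
  1 -> 'hello'
  2 -> 'bar'
  1 -> 'hello'

Decoded: "data hello bar hello"


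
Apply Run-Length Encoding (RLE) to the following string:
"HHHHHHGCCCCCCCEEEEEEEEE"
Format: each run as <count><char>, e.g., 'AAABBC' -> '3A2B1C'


Scanning runs left to right:
  i=0: run of 'H' x 6 -> '6H'
  i=6: run of 'G' x 1 -> '1G'
  i=7: run of 'C' x 7 -> '7C'
  i=14: run of 'E' x 9 -> '9E'

RLE = 6H1G7C9E


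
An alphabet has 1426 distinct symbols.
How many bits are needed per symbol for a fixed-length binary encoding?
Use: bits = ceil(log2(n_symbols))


log2(1426) = 10.4778
Bracket: 2^10 = 1024 < 1426 <= 2^11 = 2048
So ceil(log2(1426)) = 11

bits = ceil(log2(1426)) = ceil(10.4778) = 11 bits


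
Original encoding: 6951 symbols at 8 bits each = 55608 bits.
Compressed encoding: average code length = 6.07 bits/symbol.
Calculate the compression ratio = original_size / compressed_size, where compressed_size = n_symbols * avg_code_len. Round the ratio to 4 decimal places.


original_size = n_symbols * orig_bits = 6951 * 8 = 55608 bits
compressed_size = n_symbols * avg_code_len = 6951 * 6.07 = 42192.57 bits
ratio = original_size / compressed_size = 55608 / 42192.57 = 1.318

Compression ratio = 1.318


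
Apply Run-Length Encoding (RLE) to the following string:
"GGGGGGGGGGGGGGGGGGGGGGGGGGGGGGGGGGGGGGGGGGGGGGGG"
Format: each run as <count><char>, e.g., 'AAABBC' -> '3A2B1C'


Scanning runs left to right:
  i=0: run of 'G' x 48 -> '48G'

RLE = 48G


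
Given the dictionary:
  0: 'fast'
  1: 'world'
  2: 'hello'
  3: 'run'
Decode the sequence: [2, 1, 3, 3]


Look up each index in the dictionary:
  2 -> 'hello'
  1 -> 'world'
  3 -> 'run'
  3 -> 'run'

Decoded: "hello world run run"


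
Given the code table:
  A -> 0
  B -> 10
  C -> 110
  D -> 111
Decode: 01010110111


Decoding:
0 -> A
10 -> B
10 -> B
110 -> C
111 -> D


Result: ABBCD


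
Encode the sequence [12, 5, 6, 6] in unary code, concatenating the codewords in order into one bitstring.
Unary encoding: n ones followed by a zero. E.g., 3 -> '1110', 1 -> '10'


Encode each number as n ones followed by a terminating 0:
  12 -> 1111111111110 (13 bits)
  5 -> 111110 (6 bits)
  6 -> 1111110 (7 bits)
  6 -> 1111110 (7 bits)
Total length = 13 + 6 + 7 + 7 = 33 bits.

Unary([12, 5, 6, 6]) = 111111111111011111011111101111110 (33 bits)


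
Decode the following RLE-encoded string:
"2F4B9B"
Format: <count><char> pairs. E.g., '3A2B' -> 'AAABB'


Expanding each <count><char> pair:
  2F -> 'FF'
  4B -> 'BBBB'
  9B -> 'BBBBBBBBB'

Decoded = FFBBBBBBBBBBBBB


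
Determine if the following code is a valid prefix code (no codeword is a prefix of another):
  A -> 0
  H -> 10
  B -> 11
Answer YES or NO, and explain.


Checking each pair (does one codeword prefix another?):
  A='0' vs H='10': no prefix
  A='0' vs B='11': no prefix
  H='10' vs A='0': no prefix
  H='10' vs B='11': no prefix
  B='11' vs A='0': no prefix
  B='11' vs H='10': no prefix
No violation found over all pairs.

YES -- this is a valid prefix code. No codeword is a prefix of any other codeword.


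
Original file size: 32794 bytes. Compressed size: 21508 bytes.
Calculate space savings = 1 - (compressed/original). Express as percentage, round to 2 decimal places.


ratio = compressed/original = 21508/32794 = 0.655852
savings = 1 - ratio = 1 - 0.655852 = 0.344148
as a percentage: 0.344148 * 100 = 34.41%

Space savings = 1 - 21508/32794 = 34.41%


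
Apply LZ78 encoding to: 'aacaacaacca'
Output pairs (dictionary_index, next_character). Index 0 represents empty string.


LZ78 encoding steps:
Dictionary: {0: ''}
Step 1: w='' (idx 0), next='a' -> output (0, 'a'), add 'a' as idx 1
Step 2: w='a' (idx 1), next='c' -> output (1, 'c'), add 'ac' as idx 2
Step 3: w='a' (idx 1), next='a' -> output (1, 'a'), add 'aa' as idx 3
Step 4: w='' (idx 0), next='c' -> output (0, 'c'), add 'c' as idx 4
Step 5: w='aa' (idx 3), next='c' -> output (3, 'c'), add 'aac' as idx 5
Step 6: w='c' (idx 4), next='a' -> output (4, 'a'), add 'ca' as idx 6


Encoded: [(0, 'a'), (1, 'c'), (1, 'a'), (0, 'c'), (3, 'c'), (4, 'a')]
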